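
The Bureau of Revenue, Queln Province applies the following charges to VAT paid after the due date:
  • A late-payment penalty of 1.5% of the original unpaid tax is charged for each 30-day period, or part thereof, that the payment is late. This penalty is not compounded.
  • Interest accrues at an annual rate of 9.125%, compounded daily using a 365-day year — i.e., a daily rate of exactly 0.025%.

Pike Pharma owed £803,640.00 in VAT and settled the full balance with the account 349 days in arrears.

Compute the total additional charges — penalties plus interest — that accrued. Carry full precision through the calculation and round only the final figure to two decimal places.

£217,913.05

Penalty periods: ⌈349/30⌉ = 12; penalty = 12 × 1.5% × £803,640.00 = £144,655.20
Interest: £803,640.00 × ((1 + 0.00025)^349 − 1) = £803,640.00 × 0.09115754… = £73,257.8450…
Penalties + interest = £144,655.2000 + £73,257.8450… = £217,913.05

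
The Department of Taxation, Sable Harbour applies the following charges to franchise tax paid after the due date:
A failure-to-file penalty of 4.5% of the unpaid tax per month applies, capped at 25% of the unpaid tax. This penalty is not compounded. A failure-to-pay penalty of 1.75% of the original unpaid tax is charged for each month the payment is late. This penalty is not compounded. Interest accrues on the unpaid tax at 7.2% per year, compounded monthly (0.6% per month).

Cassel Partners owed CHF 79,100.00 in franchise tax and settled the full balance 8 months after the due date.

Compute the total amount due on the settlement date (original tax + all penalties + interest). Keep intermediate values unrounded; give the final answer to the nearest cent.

Failure-to-file: 8 × 4.5% × CHF 79,100.00 = CHF 28,476.00, capped at 25% × CHF 79,100.00 = CHF 19,775.00
Failure-to-pay penalty: 8 × 1.75% × CHF 79,100.00 = CHF 11,074.00
Interest: CHF 79,100.00 × ((1 + 0.006)^8 − 1) = CHF 79,100.00 × 0.0490202… = CHF 3,877.4968…
Total = CHF 79,100.00 + CHF 30,849.0000 + CHF 3,877.4968… = CHF 113,826.50

CHF 113,826.50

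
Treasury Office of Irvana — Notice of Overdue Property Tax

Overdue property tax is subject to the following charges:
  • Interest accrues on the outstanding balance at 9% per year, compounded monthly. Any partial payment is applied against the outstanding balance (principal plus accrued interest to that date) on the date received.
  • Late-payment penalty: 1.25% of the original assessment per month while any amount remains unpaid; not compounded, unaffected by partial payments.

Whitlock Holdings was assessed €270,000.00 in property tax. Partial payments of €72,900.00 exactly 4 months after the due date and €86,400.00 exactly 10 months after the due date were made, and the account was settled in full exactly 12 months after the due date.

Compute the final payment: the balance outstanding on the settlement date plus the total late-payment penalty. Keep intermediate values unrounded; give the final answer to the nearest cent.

€170,736.45

Monthly rate = 9% ÷ 12 = 0.75%
Balance at month 4: €270,000.0000 × (1 + 0.0075)^4 = €278,191.5815…
After €72,900.00 payment: €278,191.5815… − €72,900.00 = €205,291.5815…
Balance at month 10: €205,291.5815… × (1 + 0.0075)^6 = €214,704.6593…
After €86,400.00 payment: €214,704.6593… − €86,400.00 = €128,304.6593…
Balance at month 12: €128,304.6593… × (1 + 0.0075)^2 = €130,236.4464…
Penalty: 12 × 1.25% × €270,000.00 = €40,500.00
Final settlement = outstanding balance + penalty = €130,236.4464… + €40,500.00 = €170,736.45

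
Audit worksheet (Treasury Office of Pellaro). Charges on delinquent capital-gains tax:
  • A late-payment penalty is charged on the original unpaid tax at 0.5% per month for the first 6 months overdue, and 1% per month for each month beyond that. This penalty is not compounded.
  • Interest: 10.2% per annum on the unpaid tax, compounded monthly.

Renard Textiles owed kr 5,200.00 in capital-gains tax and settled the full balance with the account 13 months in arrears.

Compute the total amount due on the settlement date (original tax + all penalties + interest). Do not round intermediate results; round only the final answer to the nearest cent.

kr 6,324.84

Penalty, months 1–6: 6 × 0.5% × kr 5,200.00 = kr 156.00
Penalty, months 7–13: 7 × 1% × kr 5,200.00 = kr 364.00
Interest (10.2%/yr ÷ 12 = 0.85%/month): kr 5,200.00 × ((1 + 0.0085)^13 − 1) = kr 604.8376…
Total = kr 5,200.00 + kr 520.0000 + kr 604.8376… = kr 6,324.84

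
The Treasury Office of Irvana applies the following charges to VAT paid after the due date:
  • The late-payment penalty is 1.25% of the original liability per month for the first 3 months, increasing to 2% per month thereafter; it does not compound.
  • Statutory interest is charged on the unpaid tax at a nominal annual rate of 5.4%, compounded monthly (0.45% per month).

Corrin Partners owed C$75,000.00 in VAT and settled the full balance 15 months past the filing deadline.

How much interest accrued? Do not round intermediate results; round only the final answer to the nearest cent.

Interest: C$75,000.00 × ((1 + 0.0045)^15 − 1) = C$75,000.00 × 0.0696683… = C$5,225.1208…

C$5,225.12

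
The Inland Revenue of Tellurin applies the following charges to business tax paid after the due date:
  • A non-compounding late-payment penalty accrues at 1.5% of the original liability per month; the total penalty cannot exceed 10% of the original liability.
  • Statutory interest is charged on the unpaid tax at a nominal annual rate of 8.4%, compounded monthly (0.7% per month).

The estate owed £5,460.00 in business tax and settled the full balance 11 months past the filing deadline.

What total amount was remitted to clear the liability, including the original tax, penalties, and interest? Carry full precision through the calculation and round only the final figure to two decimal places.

£6,441.45

Penalty (uncapped): 11 × 1.5% × £5,460.00 = £900.90; cap = 10% × £5,460.00 = £546.00 → penalty = £546.00
Interest: £5,460.00 × ((1 + 0.007)^11 − 1) = £5,460.00 × 0.0797524… = £435.4481…
Total = £5,460.00 + £546.0000 + £435.4481… = £6,441.45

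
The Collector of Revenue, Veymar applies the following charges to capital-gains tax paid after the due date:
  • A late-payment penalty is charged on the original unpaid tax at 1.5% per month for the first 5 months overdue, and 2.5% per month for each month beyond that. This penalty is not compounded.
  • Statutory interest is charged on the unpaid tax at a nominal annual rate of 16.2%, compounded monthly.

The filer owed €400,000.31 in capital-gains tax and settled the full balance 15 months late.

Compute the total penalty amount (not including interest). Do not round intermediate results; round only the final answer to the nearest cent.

€130,000.10

Penalty, months 1–5: 5 × 1.5% × €400,000.31 = €30,000.02…
Penalty, months 6–15: 10 × 2.5% × €400,000.31 = €100,000.08…
Total penalty = €30,000.02… + €100,000.08… = €130,000.10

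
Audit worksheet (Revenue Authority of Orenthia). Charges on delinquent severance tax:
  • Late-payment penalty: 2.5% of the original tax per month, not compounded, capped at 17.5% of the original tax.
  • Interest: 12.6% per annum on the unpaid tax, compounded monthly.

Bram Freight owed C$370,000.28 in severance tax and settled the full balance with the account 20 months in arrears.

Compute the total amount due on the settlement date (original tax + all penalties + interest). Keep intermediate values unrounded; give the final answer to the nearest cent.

C$520,711.80

Penalty (uncapped): 20 × 2.5% × C$370,000.28 = C$185,000.14; cap = 17.5% × C$370,000.28 = C$64,750.05… → penalty = C$64,750.05…
Interest (12.6%/yr ÷ 12 = 1.05%/month): C$370,000.28 × ((1 + 0.0105)^20 − 1) = C$85,961.4678…
Total = C$370,000.28 + C$64,750.0490 + C$85,961.4678… = C$520,711.80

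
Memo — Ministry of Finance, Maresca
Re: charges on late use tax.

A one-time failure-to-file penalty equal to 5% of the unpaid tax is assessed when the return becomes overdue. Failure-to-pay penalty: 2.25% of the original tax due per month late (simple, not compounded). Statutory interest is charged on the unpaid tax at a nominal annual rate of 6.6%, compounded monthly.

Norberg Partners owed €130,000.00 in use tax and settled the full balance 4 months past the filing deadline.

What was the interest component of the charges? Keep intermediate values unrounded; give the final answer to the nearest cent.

€2,883.68

Interest (6.6%/yr ÷ 12 = 0.55%/month): €130,000.00 × ((1 + 0.0055)^4 − 1) = €2,883.6816…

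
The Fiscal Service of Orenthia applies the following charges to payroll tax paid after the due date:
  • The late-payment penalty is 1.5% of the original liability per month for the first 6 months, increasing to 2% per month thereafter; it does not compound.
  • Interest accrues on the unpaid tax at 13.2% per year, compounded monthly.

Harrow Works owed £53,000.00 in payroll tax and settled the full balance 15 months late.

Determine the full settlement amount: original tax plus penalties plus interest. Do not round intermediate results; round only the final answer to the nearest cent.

Penalty, months 1–6: 6 × 1.5% × £53,000.00 = £4,770.00
Penalty, months 7–15: 9 × 2% × £53,000.00 = £9,540.00
Interest (13.2%/yr ÷ 12 = 1.1%/month): £53,000.00 × ((1 + 0.011)^15 − 1) = £9,451.5474…
Total = £53,000.00 + £14,310.0000 + £9,451.5474… = £76,761.55

£76,761.55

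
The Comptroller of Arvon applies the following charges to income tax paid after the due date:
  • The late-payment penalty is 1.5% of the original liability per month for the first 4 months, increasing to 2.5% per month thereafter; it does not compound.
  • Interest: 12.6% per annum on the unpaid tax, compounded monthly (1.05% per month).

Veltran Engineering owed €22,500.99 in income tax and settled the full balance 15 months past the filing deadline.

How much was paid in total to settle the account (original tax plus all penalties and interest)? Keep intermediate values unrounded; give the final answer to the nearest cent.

€33,855.44

Penalty, months 1–4: 4 × 1.5% × €22,500.99 = €1,350.06…
Penalty, months 5–15: 11 × 2.5% × €22,500.99 = €6,187.77…
Interest: €22,500.99 × ((1 + 0.0105)^15 − 1) = €22,500.99 × 0.1696200… = €3,816.6168…
Total = €22,500.99 + €7,537.8317… + €3,816.6168… = €33,855.44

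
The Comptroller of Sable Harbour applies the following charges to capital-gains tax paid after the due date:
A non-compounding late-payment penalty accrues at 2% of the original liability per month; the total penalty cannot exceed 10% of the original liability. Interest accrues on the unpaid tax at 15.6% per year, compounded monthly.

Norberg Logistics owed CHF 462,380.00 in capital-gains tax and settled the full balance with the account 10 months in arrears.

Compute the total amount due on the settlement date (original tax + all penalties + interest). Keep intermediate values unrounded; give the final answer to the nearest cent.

Penalty (uncapped): 10 × 2% × CHF 462,380.00 = CHF 92,476.00; cap = 10% × CHF 462,380.00 = CHF 46,238.00 → penalty = CHF 46,238.00
Interest (15.6%/yr ÷ 12 = 1.3%/month): CHF 462,380.00 × ((1 + 0.013)^10 − 1) = CHF 63,750.5188…
Total = CHF 462,380.00 + CHF 46,238.0000 + CHF 63,750.5188… = CHF 572,368.52

CHF 572,368.52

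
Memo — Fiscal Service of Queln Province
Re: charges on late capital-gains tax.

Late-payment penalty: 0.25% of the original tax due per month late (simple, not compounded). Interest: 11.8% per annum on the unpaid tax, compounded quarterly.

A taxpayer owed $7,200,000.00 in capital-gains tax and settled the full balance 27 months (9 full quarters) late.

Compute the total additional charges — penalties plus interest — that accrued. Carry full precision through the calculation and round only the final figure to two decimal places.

Late-payment penalty: 27 × 0.25% × $7,200,000.00 = $486,000.00
Interest (11.8%/yr ÷ 4 = 2.95%/quarter): $7,200,000.00 × ((1 + 0.0295)^9 − 1) = $2,153,403.1786…
Penalties + interest = $486,000.0000 + $2,153,403.1786… = $2,639,403.18

$2,639,403.18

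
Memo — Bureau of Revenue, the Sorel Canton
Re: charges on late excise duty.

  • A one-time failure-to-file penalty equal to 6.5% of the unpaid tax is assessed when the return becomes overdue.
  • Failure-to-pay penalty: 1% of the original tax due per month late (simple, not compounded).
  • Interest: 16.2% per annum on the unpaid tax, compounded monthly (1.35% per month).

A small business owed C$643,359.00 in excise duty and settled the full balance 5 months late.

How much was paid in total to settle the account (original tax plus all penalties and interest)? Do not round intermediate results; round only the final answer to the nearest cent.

C$761,960.48

Failure-to-file penalty: 6.5% × C$643,359.00 = C$41,818.34…
Failure-to-pay penalty: 5 × 1% × C$643,359.00 = C$32,167.95
Interest: C$643,359.00 × ((1 + 0.0135)^5 − 1) = C$643,359.00 × 0.0693473… = C$44,615.1905…
Total = C$643,359.00 + C$73,986.2850 + C$44,615.1905… = C$761,960.48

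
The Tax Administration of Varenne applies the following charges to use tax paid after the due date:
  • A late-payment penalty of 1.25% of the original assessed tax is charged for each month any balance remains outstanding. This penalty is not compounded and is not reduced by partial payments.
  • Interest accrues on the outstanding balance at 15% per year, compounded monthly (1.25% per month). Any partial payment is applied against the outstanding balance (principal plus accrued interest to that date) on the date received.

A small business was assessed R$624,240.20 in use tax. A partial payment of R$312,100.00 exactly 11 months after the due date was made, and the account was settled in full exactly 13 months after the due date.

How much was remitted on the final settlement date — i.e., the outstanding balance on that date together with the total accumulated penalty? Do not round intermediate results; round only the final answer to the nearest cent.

Balance at month 11: R$624,240.2000 × (1 + 0.0125)^11 = R$715,644.0813…
After R$312,100.00 payment: R$715,644.0813… − R$312,100.00 = R$403,544.0813…
Balance at month 13: R$403,544.0813… × (1 + 0.0125)^2 = R$413,695.7371…
Penalty: 13 × 1.25% × R$624,240.20 = R$101,439.03…
Final settlement = outstanding balance + penalty = R$413,695.7371… + R$101,439.03… = R$515,134.77

R$515,134.77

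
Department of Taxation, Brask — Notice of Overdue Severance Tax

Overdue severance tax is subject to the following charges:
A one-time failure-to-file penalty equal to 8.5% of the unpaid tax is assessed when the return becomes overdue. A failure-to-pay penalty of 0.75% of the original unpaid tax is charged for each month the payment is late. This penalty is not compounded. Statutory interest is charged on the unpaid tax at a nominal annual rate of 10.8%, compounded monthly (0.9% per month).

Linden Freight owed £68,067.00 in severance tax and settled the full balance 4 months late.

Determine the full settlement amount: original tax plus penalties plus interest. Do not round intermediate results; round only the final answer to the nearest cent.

Failure-to-file penalty: 8.5% × £68,067.00 = £5,785.70…
Failure-to-pay penalty = 0.75% × £68,067.00 × 4 mo = £2,042.01
Interest: £68,067.00 × ((1 + 0.009)^4 − 1) = £68,067.00 × 0.0364889… = £2,483.6915…
Total = £68,067.00 + £7,827.7050 + £2,483.6915… = £78,378.40

£78,378.40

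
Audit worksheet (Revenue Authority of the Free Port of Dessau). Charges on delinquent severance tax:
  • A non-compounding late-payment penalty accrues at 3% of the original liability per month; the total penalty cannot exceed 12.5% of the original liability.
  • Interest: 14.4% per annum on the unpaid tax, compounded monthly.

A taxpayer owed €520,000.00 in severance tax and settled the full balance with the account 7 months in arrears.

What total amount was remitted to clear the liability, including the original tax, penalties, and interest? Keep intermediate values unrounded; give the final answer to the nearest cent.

€630,284.31

Penalty (uncapped): 7 × 3% × €520,000.00 = €109,200.00; cap = 12.5% × €520,000.00 = €65,000.00 → penalty = €65,000.00
Interest (14.4%/yr ÷ 12 = 1.2%/month): €520,000.00 × ((1 + 0.012)^7 − 1) = €45,284.3097…
Total = €520,000.00 + €65,000.0000 + €45,284.3097… = €630,284.31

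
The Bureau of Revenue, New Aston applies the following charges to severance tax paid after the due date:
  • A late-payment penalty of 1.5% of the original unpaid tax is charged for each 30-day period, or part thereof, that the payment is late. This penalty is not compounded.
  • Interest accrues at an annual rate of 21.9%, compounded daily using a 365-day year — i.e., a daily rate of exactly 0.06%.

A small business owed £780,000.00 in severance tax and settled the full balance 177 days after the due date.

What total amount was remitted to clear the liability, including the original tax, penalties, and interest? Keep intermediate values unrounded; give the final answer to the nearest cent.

£937,566.90

Penalty periods: ⌈177/30⌉ = 6; penalty = 6 × 1.5% × £780,000.00 = £70,200.00
Interest: £780,000.00 × ((1 + 0.0006)^177 − 1) = £780,000.00 × 0.11200885… = £87,366.9015…
Total = £780,000.00 + £70,200.0000 + £87,366.9015… = £937,566.90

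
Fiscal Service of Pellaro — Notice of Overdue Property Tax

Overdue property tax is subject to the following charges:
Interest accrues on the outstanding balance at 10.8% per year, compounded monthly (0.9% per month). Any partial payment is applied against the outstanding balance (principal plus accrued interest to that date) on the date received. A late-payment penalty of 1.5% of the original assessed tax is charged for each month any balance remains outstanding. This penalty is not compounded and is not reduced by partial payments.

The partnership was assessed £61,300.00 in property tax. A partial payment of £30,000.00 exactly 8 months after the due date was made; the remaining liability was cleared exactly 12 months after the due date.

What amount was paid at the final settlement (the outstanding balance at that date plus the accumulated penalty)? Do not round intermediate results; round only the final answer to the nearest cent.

Balance at month 8: £61,300.0000 × (1 + 0.009)^8 = £65,855.1593…
After £30,000.00 payment: £65,855.1593… − £30,000.00 = £35,855.1593…
Balance at month 12: £35,855.1593… × (1 + 0.009)^4 = £37,163.4754…
Penalty: 12 × 1.5% × £61,300.00 = £11,034.00
Final settlement = outstanding balance + penalty = £37,163.4754… + £11,034.00 = £48,197.48

£48,197.48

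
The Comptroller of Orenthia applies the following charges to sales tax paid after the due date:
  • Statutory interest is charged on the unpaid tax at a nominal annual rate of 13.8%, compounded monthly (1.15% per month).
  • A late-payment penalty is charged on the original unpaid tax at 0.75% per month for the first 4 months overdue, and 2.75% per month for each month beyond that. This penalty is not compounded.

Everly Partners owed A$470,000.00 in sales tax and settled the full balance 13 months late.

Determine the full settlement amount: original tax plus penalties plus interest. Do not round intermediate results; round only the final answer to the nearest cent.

Penalty, months 1–4: 4 × 0.75% × A$470,000.00 = A$14,100.00
Penalty, months 5–13: 9 × 2.75% × A$470,000.00 = A$116,325.00
Interest: A$470,000.00 × ((1 + 0.0115)^13 − 1) = A$470,000.00 × 0.1602632… = A$75,323.7221…
Total = A$470,000.00 + A$130,425.0000 + A$75,323.7221… = A$675,748.72

A$675,748.72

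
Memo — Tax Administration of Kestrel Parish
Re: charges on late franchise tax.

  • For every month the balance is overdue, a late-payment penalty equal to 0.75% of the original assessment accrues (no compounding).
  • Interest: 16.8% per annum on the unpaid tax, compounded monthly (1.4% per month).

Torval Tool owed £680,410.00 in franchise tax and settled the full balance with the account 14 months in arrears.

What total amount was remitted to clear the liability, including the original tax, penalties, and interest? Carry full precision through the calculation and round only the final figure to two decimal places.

£898,055.72

Late-payment penalty = 0.75% × £680,410.00 × 14 mo = £71,443.05
Interest: £680,410.00 × ((1 + 0.014)^14 − 1) = £680,410.00 × 0.2148744… = £146,202.6702…
Total = £680,410.00 + £71,443.0500 + £146,202.6702… = £898,055.72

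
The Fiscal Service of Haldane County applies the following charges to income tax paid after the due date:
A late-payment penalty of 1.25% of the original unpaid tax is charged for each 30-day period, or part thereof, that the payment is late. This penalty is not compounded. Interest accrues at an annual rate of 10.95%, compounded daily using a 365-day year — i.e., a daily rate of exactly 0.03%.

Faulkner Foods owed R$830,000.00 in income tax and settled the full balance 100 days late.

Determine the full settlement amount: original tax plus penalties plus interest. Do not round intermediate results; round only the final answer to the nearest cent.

Penalty periods: ⌈100/30⌉ = 4; penalty = 4 × 1.25% × R$830,000.00 = R$41,500.00
Interest: R$830,000.00 × ((1 + 0.0003)^100 − 1) = R$830,000.00 × 0.03044990… = R$25,273.4152…
Total = R$830,000.00 + R$41,500.0000 + R$25,273.4152… = R$896,773.42

R$896,773.42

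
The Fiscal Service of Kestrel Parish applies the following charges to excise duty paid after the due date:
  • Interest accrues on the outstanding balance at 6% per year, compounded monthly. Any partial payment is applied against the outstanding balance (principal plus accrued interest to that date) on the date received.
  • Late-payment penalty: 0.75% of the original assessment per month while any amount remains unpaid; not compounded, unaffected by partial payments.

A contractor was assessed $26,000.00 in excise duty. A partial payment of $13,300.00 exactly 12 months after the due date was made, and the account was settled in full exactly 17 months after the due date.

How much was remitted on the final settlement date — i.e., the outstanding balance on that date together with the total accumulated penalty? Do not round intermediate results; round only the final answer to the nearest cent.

Monthly rate = 6% ÷ 12 = 0.5%
Balance at month 12: $26,000.0000 × (1 + 0.005)^12 = $27,603.6231…
After $13,300.00 payment: $27,603.6231… − $13,300.00 = $14,303.6231…
Balance at month 17: $14,303.6231… × (1 + 0.005)^5 = $14,664.8075…
Penalty: 17 × 0.75% × $26,000.00 = $3,315.00
Final settlement = outstanding balance + penalty = $14,664.8075… + $3,315.00 = $17,979.81

$17,979.81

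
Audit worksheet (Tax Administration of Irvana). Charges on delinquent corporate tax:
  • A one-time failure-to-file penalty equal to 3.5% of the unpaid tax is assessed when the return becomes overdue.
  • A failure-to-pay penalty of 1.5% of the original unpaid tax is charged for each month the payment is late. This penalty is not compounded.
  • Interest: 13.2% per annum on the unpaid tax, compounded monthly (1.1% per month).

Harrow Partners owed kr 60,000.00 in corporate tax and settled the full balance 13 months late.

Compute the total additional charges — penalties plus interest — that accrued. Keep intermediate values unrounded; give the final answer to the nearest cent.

Failure-to-file penalty: 3.5% × kr 60,000.00 = kr 2,100.00
Failure-to-pay penalty = 1.5% × kr 60,000.00 × 13 mo = kr 11,700.00
Interest: kr 60,000.00 × ((1 + 0.011)^13 − 1) = kr 60,000.00 × 0.1528293… = kr 9,169.7607…
Penalties + interest = kr 13,800.0000 + kr 9,169.7607… = kr 22,969.76

kr 22,969.76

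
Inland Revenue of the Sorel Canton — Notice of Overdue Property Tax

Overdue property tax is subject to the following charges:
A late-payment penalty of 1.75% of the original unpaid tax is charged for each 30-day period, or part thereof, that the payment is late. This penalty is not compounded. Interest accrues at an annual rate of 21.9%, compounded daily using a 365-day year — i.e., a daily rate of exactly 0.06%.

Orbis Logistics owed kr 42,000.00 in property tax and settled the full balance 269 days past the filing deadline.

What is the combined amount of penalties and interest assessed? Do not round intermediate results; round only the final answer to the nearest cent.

kr 13,969.12

Penalty periods: ⌈269/30⌉ = 9; penalty = 9 × 1.75% × kr 42,000.00 = kr 6,615.00
Interest: kr 42,000.00 × ((1 + 0.0006)^269 − 1) = kr 42,000.00 × 0.17509806… = kr 7,354.1185…
Penalties + interest = kr 6,615.0000 + kr 7,354.1185… = kr 13,969.12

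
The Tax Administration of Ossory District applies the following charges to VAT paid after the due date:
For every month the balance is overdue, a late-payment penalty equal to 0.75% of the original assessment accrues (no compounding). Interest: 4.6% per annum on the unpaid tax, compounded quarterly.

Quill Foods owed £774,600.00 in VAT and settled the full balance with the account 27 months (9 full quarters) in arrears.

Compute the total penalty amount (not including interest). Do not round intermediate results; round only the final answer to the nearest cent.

£156,856.50

Late-payment penalty: 27 × 0.75% × £774,600.00 = £156,856.50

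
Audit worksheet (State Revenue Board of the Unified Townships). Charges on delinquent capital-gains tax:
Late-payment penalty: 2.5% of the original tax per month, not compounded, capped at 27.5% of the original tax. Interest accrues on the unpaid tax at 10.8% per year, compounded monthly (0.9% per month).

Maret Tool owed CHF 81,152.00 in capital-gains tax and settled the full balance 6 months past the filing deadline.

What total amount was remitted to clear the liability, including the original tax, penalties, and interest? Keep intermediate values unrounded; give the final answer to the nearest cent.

CHF 97,806.80

Penalty: 6 × 2.5% × CHF 81,152.00 = CHF 12,172.80 (below the 27.5% cap of CHF 22,316.80)
Interest: CHF 81,152.00 × ((1 + 0.009)^6 − 1) = CHF 81,152.00 × 0.0552297… = CHF 4,481.9989…
Total = CHF 81,152.00 + CHF 12,172.8000 + CHF 4,481.9989… = CHF 97,806.80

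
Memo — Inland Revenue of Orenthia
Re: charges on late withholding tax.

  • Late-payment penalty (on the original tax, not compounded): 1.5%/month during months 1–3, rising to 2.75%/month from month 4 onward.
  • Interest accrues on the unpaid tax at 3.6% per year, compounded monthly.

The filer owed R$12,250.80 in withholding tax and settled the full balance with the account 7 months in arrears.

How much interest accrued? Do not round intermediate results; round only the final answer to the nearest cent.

R$259.59

Interest (3.6%/yr ÷ 12 = 0.3%/month): R$12,250.80 × ((1 + 0.003)^7 − 1) = R$259.5938…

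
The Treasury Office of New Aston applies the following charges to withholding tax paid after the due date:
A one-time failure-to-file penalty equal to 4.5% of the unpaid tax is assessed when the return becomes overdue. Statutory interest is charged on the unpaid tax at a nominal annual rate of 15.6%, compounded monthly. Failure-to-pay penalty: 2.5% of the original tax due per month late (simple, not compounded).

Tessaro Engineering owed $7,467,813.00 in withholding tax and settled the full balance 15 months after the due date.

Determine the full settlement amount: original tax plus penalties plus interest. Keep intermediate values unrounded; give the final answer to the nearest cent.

Failure-to-file penalty: 4.5% × $7,467,813.00 = $336,051.59…
Failure-to-pay penalty = 2.5% × $7,467,813.00 × 15 mo = $2,800,429.88…
Interest (15.6%/yr ÷ 12 = 1.3%/month): $7,467,813.00 × ((1 + 0.013)^15 − 1) = $1,596,504.6124…
Total = $7,467,813.00 + $3,136,481.4600 + $1,596,504.6124… = $12,200,799.07

$12,200,799.07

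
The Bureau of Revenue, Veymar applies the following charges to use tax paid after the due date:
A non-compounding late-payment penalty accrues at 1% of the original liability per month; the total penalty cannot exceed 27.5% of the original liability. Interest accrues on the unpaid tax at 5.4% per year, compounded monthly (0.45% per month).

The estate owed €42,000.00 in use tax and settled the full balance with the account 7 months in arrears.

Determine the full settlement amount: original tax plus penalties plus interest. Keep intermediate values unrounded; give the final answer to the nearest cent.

Penalty: 7 × 1% × €42,000.00 = €2,940.00 (below the 27.5% cap of €11,550.00)
Interest: €42,000.00 × ((1 + 0.0045)^7 − 1) = €42,000.00 × 0.0319285… = €1,340.9951…
Total = €42,000.00 + €2,940.0000 + €1,340.9951… = €46,281.00

€46,281.00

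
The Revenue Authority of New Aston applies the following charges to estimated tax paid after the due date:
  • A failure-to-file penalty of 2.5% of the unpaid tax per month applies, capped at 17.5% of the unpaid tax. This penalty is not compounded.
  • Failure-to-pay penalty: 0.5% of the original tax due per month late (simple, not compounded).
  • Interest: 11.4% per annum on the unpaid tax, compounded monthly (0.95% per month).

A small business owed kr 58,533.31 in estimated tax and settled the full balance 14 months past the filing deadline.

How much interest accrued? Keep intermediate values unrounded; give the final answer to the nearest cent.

Interest: kr 58,533.31 × ((1 + 0.0095)^14 − 1) = kr 58,533.31 × 0.1415331… = kr 8,284.4034…

kr 8,284.40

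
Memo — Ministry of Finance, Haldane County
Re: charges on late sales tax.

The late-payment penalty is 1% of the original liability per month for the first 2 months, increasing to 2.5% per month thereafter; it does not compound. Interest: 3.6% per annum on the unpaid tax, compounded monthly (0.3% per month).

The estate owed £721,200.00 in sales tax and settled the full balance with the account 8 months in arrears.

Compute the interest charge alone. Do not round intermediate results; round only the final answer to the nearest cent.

£17,491.64

Interest: £721,200.00 × ((1 + 0.003)^8 − 1) = £721,200.00 × 0.0242535… = £17,491.6370…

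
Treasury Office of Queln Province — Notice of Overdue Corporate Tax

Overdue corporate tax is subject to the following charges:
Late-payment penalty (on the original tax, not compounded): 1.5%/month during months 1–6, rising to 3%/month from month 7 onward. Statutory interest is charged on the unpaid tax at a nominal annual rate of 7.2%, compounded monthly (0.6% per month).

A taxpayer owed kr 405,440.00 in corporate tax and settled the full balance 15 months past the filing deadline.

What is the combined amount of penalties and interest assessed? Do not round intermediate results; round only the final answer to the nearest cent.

Penalty, months 1–6: 6 × 1.5% × kr 405,440.00 = kr 36,489.60
Penalty, months 7–15: 9 × 3% × kr 405,440.00 = kr 109,468.80
Interest: kr 405,440.00 × ((1 + 0.006)^15 − 1) = kr 405,440.00 × 0.0938801… = kr 38,062.7366…
Penalties + interest = kr 145,958.4000 + kr 38,062.7366… = kr 184,021.14

kr 184,021.14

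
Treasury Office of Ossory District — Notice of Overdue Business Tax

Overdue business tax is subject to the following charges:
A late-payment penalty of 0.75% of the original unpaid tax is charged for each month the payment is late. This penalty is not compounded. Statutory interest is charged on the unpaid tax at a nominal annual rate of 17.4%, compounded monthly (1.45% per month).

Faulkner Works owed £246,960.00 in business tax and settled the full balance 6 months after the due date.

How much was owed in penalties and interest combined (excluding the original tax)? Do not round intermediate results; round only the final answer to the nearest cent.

£33,392.79

Late-payment penalty = 0.75% × £246,960.00 × 6 mo = £11,113.20
Interest: £246,960.00 × ((1 + 0.0145)^6 − 1) = £246,960.00 × 0.0902154… = £22,279.5926…
Penalties + interest = £11,113.2000 + £22,279.5926… = £33,392.79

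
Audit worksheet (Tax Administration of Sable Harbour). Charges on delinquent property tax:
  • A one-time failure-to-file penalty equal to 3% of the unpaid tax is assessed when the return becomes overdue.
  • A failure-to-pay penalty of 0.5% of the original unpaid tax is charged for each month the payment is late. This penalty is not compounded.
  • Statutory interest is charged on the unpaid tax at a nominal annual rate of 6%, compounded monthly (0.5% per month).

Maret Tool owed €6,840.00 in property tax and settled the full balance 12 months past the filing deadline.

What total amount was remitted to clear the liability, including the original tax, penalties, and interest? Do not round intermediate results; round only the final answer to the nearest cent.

€7,877.48

Failure-to-file penalty: 3% × €6,840.00 = €205.20
Failure-to-pay penalty: 12 × 0.5% × €6,840.00 = €410.40
Interest: €6,840.00 × ((1 + 0.005)^12 − 1) = €6,840.00 × 0.0616778… = €421.8762…
Total = €6,840.00 + €615.6000 + €421.8762… = €7,877.48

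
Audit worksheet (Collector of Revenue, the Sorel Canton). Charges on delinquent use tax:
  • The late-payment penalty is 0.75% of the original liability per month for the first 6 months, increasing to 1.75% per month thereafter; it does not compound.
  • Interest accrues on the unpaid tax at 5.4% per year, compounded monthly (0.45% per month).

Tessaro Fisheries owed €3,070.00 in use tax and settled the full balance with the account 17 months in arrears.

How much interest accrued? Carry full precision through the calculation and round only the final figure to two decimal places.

Interest: €3,070.00 × ((1 + 0.0045)^17 − 1) = €3,070.00 × 0.0793170… = €243.5030…

€243.50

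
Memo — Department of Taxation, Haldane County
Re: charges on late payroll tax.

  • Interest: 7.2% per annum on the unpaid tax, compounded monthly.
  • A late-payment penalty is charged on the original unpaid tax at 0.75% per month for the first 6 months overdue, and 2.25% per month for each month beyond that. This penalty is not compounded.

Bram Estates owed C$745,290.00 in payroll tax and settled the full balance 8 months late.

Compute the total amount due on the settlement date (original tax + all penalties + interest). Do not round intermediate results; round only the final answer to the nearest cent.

C$848,900.36

Penalty, months 1–6: 6 × 0.75% × C$745,290.00 = C$33,538.05
Penalty, months 7–8: 2 × 2.25% × C$745,290.00 = C$33,538.05
Interest (7.2%/yr ÷ 12 = 0.6%/month): C$745,290.00 × ((1 + 0.006)^8 − 1) = C$36,534.2553…
Total = C$745,290.00 + C$67,076.1000 + C$36,534.2553… = C$848,900.36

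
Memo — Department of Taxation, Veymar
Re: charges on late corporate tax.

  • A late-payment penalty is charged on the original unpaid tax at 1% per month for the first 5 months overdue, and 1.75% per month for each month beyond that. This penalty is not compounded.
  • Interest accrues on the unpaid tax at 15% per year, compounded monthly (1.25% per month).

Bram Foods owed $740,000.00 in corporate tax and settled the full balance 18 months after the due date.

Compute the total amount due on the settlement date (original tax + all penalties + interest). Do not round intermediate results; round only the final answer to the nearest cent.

$1,130,777.27

Penalty, months 1–5: 5 × 1% × $740,000.00 = $37,000.00
Penalty, months 6–18: 13 × 1.75% × $740,000.00 = $168,350.00
Interest: $740,000.00 × ((1 + 0.0125)^18 − 1) = $740,000.00 × 0.2505774… = $185,427.2717…
Total = $740,000.00 + $205,350.0000 + $185,427.2717… = $1,130,777.27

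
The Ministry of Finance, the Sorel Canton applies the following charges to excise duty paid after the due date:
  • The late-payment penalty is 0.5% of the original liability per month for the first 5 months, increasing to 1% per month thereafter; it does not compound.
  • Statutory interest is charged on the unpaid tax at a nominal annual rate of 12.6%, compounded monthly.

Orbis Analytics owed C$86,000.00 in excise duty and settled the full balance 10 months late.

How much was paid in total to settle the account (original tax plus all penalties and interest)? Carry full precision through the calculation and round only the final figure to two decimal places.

Penalty, months 1–5: 5 × 0.5% × C$86,000.00 = C$2,150.00
Penalty, months 6–10: 5 × 1% × C$86,000.00 = C$4,300.00
Interest (12.6%/yr ÷ 12 = 1.05%/month): C$86,000.00 × ((1 + 0.0105)^10 − 1) = C$9,468.8365…
Total = C$86,000.00 + C$6,450.0000 + C$9,468.8365… = C$101,918.84

C$101,918.84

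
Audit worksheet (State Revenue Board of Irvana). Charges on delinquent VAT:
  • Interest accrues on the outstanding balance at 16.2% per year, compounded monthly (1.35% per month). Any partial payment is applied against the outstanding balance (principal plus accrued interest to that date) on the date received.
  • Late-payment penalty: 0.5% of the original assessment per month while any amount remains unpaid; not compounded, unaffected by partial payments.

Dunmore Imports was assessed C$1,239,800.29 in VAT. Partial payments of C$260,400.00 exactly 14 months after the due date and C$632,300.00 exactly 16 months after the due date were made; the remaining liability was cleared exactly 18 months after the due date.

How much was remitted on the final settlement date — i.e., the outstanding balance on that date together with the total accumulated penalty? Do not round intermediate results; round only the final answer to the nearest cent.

Balance at month 14: C$1,239,800.2900 × (1 + 0.0135)^14 = C$1,495,837.0158…
After C$260,400.00 payment: C$1,495,837.0158… − C$260,400.00 = C$1,235,437.0158…
Balance at month 16: C$1,235,437.0158… × (1 + 0.0135)^2 = C$1,269,018.9736…
After C$632,300.00 payment: C$1,269,018.9736… − C$632,300.00 = C$636,718.9736…
Balance at month 18: C$636,718.9736… × (1 + 0.0135)^2 = C$654,026.4279…
Penalty: 18 × 0.5% × C$1,239,800.29 = C$111,582.03…
Final settlement = outstanding balance + penalty = C$654,026.4279… + C$111,582.03… = C$765,608.45

C$765,608.45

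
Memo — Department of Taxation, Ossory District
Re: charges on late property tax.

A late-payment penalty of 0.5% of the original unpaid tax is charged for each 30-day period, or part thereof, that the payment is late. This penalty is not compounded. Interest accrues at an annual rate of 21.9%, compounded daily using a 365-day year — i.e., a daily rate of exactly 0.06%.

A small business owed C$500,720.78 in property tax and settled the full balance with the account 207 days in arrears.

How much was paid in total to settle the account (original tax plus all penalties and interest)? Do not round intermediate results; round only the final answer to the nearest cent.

C$584,441.36

Penalty periods: ⌈207/30⌉ = 7; penalty = 7 × 0.5% × C$500,720.78 = C$17,525.23…
Interest: C$500,720.78 × ((1 + 0.0006)^207 − 1) = C$500,720.78 × 0.13220013… = C$66,195.3508…
Total = C$500,720.78 + C$17,525.2273 + C$66,195.3508… = C$584,441.36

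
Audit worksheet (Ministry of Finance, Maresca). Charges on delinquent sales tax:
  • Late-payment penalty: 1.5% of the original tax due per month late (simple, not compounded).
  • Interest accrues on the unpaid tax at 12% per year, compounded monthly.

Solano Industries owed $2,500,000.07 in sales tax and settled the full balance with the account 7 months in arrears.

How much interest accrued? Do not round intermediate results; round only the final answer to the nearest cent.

Interest (12%/yr ÷ 12 = 1%/month): $2,500,000.07 × ((1 + 0.01)^7 − 1) = $180,338.3853…

$180,338.39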